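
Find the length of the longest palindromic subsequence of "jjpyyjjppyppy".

7

Using dp[i][j] = 2 + dp[i+1][j−1] if the ends match, else max(dp[i+1][j], dp[i][j−1]):
dp[1][13] = 7. A witness is yppyppy at positions 4,8,9,10,11,12,13.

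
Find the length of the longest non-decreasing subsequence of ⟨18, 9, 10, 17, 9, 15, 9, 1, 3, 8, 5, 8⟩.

Let dp[i] be the longest non-decreasing subsequence ending at position i. Then dp = [1, 1, 2, 3, 2, 3, 3, 1, 2, 3, 3, 4].
The maximum is 4; one witness is 1, 3, 8, 8 at positions 8,9,10,12.

4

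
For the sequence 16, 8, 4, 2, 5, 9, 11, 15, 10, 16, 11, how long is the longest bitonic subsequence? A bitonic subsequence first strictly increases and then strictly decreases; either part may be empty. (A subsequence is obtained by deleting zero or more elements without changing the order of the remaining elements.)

7

Let inc[i] be the LIS ending at i and dec[i] the longest strictly decreasing subsequence starting at i. inc = [1, 1, 1, 1, 2, 3, 4, 5, 4, 6, 5], dec = [4, 3, 2, 1, 1, 1, 2, 2, 1, 2, 1].
max_i inc[i]+dec[i]−1 = 7, with one witness 4, 5, 9, 11, 15, 16, 11.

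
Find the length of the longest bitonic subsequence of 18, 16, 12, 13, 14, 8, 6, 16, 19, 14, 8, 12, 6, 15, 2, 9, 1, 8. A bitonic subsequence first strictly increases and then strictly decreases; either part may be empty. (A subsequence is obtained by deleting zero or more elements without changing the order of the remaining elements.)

One longest bitonic subsequence is 12, 13, 14, 16, 19, 14, 12, 6, 2, 1 (positions 3,4,5,8,9,10,12,13,15,17): it rises to 19 then falls. Length 10 is optimal.

10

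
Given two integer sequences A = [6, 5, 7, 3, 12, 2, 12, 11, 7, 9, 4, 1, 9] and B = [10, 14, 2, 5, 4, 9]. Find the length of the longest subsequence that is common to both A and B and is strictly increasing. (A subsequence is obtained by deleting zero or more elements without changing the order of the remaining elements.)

For each value that appears in both, track the longest common increasing run ending there.
The best achievable length is 3; one witness is 2, 4, 9 (A-positions 6,11,13, B-positions 3,5,6).

3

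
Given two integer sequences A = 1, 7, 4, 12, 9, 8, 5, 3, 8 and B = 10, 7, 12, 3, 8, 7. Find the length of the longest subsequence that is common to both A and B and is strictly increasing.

A longest common strictly increasing subsequence is 7, 12 (length 2); it appears in order in both A and B, and no longer such subsequence exists.

2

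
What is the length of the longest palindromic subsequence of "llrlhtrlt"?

One longest palindromic subsequence is lrtrl (positions 2,3,6,7,8); it reads the same forward and backward, and the interval DP gives dp[1][9] = 5.

5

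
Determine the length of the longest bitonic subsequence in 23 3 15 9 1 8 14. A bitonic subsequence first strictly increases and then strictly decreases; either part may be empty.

Let inc[i] be the LIS ending at i and dec[i] the longest strictly decreasing subsequence starting at i. inc = [1, 1, 2, 2, 1, 2, 3], dec = [4, 2, 3, 2, 1, 1, 1].
max_i inc[i]+dec[i]−1 = 4, with one witness 23, 15, 9, 8.

4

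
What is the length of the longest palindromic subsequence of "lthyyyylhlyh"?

Using dp[i][j] = 2 + dp[i+1][j−1] if the ends match, else max(dp[i+1][j], dp[i][j−1]):
dp[1][12] = 8. A witness is lhyyyyhl at positions 1,3,4,5,6,7,9,10.

8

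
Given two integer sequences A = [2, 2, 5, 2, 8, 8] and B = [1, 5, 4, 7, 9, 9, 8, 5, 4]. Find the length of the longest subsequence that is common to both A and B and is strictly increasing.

A longest common strictly increasing subsequence is 5, 8 (length 2); it appears in order in both A and B, and no longer such subsequence exists.

2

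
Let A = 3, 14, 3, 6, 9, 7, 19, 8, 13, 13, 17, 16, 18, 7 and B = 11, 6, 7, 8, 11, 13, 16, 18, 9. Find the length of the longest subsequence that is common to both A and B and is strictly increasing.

For each value that appears in both, track the longest common increasing run ending there.
The best achievable length is 6; one witness is 6, 7, 8, 13, 16, 18 (A-positions 4,6,8,9,12,13, B-positions 2,3,4,6,7,8).

6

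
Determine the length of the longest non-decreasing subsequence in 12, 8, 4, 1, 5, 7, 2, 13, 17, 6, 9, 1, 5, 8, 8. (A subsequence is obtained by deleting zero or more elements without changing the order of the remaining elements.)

Let dp[i] be the longest non-decreasing subsequence ending at position i. Then dp = [1, 1, 1, 1, 2, 3, 2, 4, 5, 3, 4, 2, 3, 4, 5].
The maximum is 5; one witness is 4, 5, 7, 13, 17 at positions 3,5,6,8,9.

5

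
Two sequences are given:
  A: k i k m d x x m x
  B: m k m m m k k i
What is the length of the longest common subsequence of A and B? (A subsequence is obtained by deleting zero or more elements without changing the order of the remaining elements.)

Backtracking the LCS table gives one alignment: k (A1,B2) → m (A4,B4) → m (A8,B5).
So the longest common subsequence has length 3.

3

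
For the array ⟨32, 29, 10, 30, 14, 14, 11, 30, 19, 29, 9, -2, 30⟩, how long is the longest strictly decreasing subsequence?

Let dp[i] be the longest decreasing subsequence ending at position i. Then dp = [1, 2, 3, 2, 3, 3, 4, 2, 3, 3, 5, 6, 2].
The maximum is 6; one witness is 32, 29, 14, 11, 9, -2 at positions 1,2,5,7,11,12.

6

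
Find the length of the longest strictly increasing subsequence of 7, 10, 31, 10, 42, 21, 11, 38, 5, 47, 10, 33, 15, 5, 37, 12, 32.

One longest increasing subsequence is 7, 10, 31, 42, 47 (positions 1,2,3,5,10), of length 5; no longer one exists.

5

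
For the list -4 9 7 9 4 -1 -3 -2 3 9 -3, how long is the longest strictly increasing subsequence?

Let dp[i] be the longest increasing subsequence ending at position i. Then dp = [1, 2, 2, 3, 2, 2, 2, 3, 4, 5, 2].
The maximum is 5; one witness is -4, -3, -2, 3, 9 at positions 1,7,8,9,10.

5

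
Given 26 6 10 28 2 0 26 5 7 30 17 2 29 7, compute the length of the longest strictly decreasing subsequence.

4

Let dp[i] be the longest decreasing subsequence ending at position i. Then dp = [1, 2, 2, 1, 3, 4, 2, 3, 3, 1, 3, 4, 2, 4].
The maximum is 4; one witness is 26, 6, 2, 0 at positions 1,2,5,6.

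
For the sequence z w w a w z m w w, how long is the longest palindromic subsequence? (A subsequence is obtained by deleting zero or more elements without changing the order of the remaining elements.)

Using dp[i][j] = 2 + dp[i+1][j−1] if the ends match, else max(dp[i+1][j], dp[i][j−1]):
dp[1][9] = 5. A witness is wwmww at positions 2,3,7,8,9.

5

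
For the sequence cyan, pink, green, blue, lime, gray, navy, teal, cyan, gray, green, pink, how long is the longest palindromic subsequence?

7

Using dp[i][j] = 2 + dp[i+1][j−1] if the ends match, else max(dp[i+1][j], dp[i][j−1]):
dp[1][12] = 7. A witness is pink green gray cyan gray green pink at positions 2,3,6,9,10,11,12.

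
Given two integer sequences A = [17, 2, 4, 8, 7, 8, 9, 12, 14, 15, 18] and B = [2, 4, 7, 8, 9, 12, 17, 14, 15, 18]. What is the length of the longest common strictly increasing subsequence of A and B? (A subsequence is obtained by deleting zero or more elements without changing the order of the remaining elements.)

A longest common strictly increasing subsequence is 2, 4, 7, 8, 9, 12, 14, 15, 18 (length 9); it appears in order in both A and B, and no longer such subsequence exists.

9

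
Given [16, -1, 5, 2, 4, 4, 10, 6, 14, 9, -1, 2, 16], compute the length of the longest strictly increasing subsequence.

6

Scanning left to right, the best length ending at each element is: 16→1, -1→1, 5→2, 2→2, 4→3, 4→3, 10→4, 6→4, 14→5, 9→5, -1→1, 2→2, 16→6.
So the longest increasing subsequence has length 6, e.g. -1, 2, 4, 10, 14, 16.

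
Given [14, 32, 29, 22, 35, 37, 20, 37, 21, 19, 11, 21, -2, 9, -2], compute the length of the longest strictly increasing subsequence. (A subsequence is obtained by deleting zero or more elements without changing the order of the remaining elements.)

One longest increasing subsequence is 14, 32, 35, 37 (positions 1,2,5,6), of length 4; no longer one exists.

4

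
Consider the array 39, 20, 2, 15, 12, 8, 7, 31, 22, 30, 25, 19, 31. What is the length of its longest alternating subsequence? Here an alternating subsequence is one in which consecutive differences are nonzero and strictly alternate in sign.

9

Track the best alternating length ending on an up-step vs a down-step at each position: up/down = 1/1, 1/2, 1/2, 3/2, 3/4, 3/4, 3/4, 5/2, 5/6, 7/6, 7/8, 5/8, 9/2.
The maximum over both is 9; one such subsequence is 39, 2, 15, 12, 31, 22, 30, 25, 31.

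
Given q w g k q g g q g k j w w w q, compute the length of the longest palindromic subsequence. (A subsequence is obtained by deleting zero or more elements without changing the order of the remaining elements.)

10

Using dp[i][j] = 2 + dp[i+1][j−1] if the ends match, else max(dp[i+1][j], dp[i][j−1]):
dp[1][15] = 10. A witness is qwkqggqkwq at positions 1,2,4,5,6,7,8,10,14,15.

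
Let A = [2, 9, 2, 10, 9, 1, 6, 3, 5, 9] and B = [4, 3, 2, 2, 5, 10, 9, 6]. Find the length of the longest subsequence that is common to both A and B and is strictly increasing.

3

For each value that appears in both, track the longest common increasing run ending there.
The best achievable length is 3; one witness is 3, 5, 9 (A-positions 8,9,10, B-positions 2,5,7).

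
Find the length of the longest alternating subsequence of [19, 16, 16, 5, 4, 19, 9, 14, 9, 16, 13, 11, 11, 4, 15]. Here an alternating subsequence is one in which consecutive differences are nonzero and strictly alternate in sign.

9

Track the best alternating length ending on an up-step vs a down-step at each position: up/down = 1/1, 1/2, 1/2, 1/2, 1/2, 3/1, 3/4, 5/4, 3/6, 7/4, 7/8, 7/8, 7/8, 1/8, 9/8.
The maximum over both is 9; one such subsequence is 19, 16, 19, 9, 14, 9, 16, 13, 15.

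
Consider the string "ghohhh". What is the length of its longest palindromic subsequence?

One longest palindromic subsequence is hhhh (positions 2,4,5,6); it reads the same forward and backward, and the interval DP gives dp[1][6] = 4.

4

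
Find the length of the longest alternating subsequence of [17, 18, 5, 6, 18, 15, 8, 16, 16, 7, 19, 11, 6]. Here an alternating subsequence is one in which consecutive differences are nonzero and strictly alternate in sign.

9

Track the best alternating length ending on an up-step vs a down-step at each position: up/down = 1/1, 2/1, 1/3, 4/3, 4/1, 4/5, 4/5, 6/5, 6/5, 4/7, 8/1, 8/9, 4/9.
The maximum over both is 9; one such subsequence is 17, 18, 5, 18, 15, 16, 7, 19, 11.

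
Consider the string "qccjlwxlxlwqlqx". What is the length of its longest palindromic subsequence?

One longest palindromic subsequence is qlwlxlwlq (positions 1,5,6,8,9,10,11,13,14); it reads the same forward and backward, and the interval DP gives dp[1][15] = 9.

9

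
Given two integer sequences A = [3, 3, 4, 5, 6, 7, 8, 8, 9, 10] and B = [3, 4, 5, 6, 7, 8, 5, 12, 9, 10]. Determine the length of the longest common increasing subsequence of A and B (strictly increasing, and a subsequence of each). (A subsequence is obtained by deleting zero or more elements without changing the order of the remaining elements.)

8

A longest common strictly increasing subsequence is 3, 4, 5, 6, 7, 8, 9, 10 (length 8); it appears in order in both A and B, and no longer such subsequence exists.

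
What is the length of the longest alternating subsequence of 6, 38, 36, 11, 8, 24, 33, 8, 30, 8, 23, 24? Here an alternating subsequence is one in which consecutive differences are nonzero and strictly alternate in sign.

8

A longest alternating subsequence is 6, 38, 11, 24, 8, 30, 8, 23 (positions 1,2,4,6,8,9,10,11); its 7 consecutive differences strictly alternate in sign, and length 8 is optimal.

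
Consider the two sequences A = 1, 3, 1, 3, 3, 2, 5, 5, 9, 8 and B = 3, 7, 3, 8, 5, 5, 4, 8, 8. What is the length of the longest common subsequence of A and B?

5

Backtracking the LCS table gives one alignment: 3 (A2,B1) → 3 (A4,B3) → 5 (A7,B5) → 5 (A8,B6) → 8 (A10,B9).
So the longest common subsequence has length 5.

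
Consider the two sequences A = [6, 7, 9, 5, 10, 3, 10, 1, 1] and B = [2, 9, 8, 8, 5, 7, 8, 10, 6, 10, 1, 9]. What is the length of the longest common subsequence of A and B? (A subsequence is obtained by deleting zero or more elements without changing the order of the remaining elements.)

Backtracking the LCS table gives one alignment: 9 (A3,B2) → 5 (A4,B5) → 10 (A5,B8) → 10 (A7,B10) → 1 (A8,B11).
So the longest common subsequence has length 5.

5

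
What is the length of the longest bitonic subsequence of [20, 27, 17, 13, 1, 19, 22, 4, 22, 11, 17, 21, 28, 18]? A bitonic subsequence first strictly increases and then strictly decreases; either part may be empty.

One longest bitonic subsequence is 1, 4, 11, 17, 21, 28, 18 (positions 5,8,10,11,12,13,14): it rises to 28 then falls. Length 7 is optimal.

7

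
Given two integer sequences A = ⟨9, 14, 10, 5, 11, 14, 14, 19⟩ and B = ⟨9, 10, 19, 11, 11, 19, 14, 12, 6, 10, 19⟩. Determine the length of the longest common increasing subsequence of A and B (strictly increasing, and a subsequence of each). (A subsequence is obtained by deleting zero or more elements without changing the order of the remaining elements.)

5

A longest common strictly increasing subsequence is 9, 10, 11, 14, 19 (length 5); it appears in order in both A and B, and no longer such subsequence exists.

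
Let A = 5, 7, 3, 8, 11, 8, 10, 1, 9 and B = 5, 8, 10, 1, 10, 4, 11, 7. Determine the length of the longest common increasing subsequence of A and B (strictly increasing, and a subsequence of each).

3

A longest common strictly increasing subsequence is 5, 8, 10 (length 3); it appears in order in both A and B, and no longer such subsequence exists.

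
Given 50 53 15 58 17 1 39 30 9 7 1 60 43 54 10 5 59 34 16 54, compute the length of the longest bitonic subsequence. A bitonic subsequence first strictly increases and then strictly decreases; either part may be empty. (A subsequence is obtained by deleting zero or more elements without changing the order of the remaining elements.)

8

Let inc[i] be the LIS ending at i and dec[i] the longest strictly decreasing subsequence starting at i. inc = [1, 2, 1, 3, 2, 1, 3, 3, 2, 2, 1, 4, 4, 5, 3, 2, 6, 4, 4, 5], dec = [6, 6, 4, 6, 4, 1, 5, 4, 3, 2, 1, 4, 3, 3, 2, 1, 3, 2, 1, 1].
max_i inc[i]+dec[i]−1 = 8, with one witness 50, 53, 58, 39, 30, 9, 7, 5.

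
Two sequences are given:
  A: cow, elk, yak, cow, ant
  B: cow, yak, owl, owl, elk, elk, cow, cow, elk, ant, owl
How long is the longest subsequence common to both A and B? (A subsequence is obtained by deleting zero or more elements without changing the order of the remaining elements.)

4

A longest common subsequence is cow, elk, cow, ant (length 4); the LCS DP confirms no longer common subsequence exists.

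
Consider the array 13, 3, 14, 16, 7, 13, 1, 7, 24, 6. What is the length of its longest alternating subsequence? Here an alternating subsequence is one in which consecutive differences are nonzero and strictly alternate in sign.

8

Track the best alternating length ending on an up-step vs a down-step at each position: up/down = 1/1, 1/2, 3/1, 3/1, 3/4, 5/4, 1/6, 7/6, 7/1, 7/8.
The maximum over both is 8; one such subsequence is 13, 3, 14, 7, 13, 1, 7, 6.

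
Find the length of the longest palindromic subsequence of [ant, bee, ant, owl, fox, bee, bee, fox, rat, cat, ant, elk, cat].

6

One longest palindromic subsequence is ant fox bee bee fox ant (positions 3,5,6,7,8,11); it reads the same forward and backward, and the interval DP gives dp[1][13] = 6.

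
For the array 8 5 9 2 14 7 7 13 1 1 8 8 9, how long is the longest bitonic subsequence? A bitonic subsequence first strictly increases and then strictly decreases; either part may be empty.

5

Let inc[i] be the LIS ending at i and dec[i] the longest strictly decreasing subsequence starting at i. inc = [1, 1, 2, 1, 3, 2, 2, 3, 1, 1, 3, 3, 4], dec = [4, 3, 3, 2, 3, 2, 2, 2, 1, 1, 1, 1, 1].
max_i inc[i]+dec[i]−1 = 5, with one witness 8, 9, 14, 13, 9.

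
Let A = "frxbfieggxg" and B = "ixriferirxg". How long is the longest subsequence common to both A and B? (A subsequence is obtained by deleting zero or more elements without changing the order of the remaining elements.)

5

Backtracking the LCS table gives one alignment: f (A1,B5) → r (A2,B7) → i (A6,B8) → x (A10,B10) → g (A11,B11).
So the longest common subsequence has length 5.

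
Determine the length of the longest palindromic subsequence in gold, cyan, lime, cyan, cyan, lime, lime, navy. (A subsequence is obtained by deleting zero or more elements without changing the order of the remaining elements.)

4

One longest palindromic subsequence is lime cyan cyan lime (positions 3,4,5,7); it reads the same forward and backward, and the interval DP gives dp[1][8] = 4.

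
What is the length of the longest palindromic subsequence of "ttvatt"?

5

One longest palindromic subsequence is ttatt (positions 1,2,4,5,6); it reads the same forward and backward, and the interval DP gives dp[1][6] = 5.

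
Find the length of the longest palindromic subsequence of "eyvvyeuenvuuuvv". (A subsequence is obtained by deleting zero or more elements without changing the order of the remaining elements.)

One longest palindromic subsequence is vvuuuuvv (positions 3,4,7,11,12,13,14,15); it reads the same forward and backward, and the interval DP gives dp[1][15] = 8.

8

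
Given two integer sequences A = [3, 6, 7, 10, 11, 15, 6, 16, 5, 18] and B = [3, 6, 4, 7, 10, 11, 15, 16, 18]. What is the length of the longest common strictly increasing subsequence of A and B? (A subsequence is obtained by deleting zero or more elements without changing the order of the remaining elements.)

For each value that appears in both, track the longest common increasing run ending there.
The best achievable length is 8; one witness is 3, 6, 7, 10, 11, 15, 16, 18 (A-positions 1,2,3,4,5,6,8,10, B-positions 1,2,4,5,6,7,8,9).

8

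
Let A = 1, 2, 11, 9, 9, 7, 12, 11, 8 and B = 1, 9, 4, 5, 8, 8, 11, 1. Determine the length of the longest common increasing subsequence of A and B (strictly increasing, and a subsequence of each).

For each value that appears in both, track the longest common increasing run ending there.
The best achievable length is 3; one witness is 1, 9, 11 (A-positions 1,4,8, B-positions 1,2,7).

3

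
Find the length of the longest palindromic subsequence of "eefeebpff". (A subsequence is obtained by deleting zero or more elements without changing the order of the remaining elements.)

5

One longest palindromic subsequence is eefee (positions 1,2,3,4,5); it reads the same forward and backward, and the interval DP gives dp[1][9] = 5.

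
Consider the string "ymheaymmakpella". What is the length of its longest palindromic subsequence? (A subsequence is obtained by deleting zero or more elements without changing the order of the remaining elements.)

Using dp[i][j] = 2 + dp[i+1][j−1] if the ends match, else max(dp[i+1][j], dp[i][j−1]):
dp[1][15] = 6. A witness is eammae at positions 4,5,7,8,9,12.

6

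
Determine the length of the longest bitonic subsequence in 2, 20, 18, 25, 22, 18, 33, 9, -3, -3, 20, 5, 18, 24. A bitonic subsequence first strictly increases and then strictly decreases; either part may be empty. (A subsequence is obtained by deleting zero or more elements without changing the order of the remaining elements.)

One longest bitonic subsequence is 2, 20, 25, 22, 18, 9, 5 (positions 1,2,4,5,6,8,12): it rises to 25 then falls. Length 7 is optimal.

7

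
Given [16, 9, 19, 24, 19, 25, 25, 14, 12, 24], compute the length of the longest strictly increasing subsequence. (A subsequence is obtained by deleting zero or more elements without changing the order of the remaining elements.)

Let dp[i] be the longest increasing subsequence ending at position i. Then dp = [1, 1, 2, 3, 2, 4, 4, 2, 2, 3].
The maximum is 4; one witness is 16, 19, 24, 25 at positions 1,3,4,6.

4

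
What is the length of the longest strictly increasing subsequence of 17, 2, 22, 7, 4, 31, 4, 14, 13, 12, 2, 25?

4

Let dp[i] be the longest increasing subsequence ending at position i. Then dp = [1, 1, 2, 2, 2, 3, 2, 3, 3, 3, 1, 4].
The maximum is 4; one witness is 2, 7, 14, 25 at positions 2,4,8,12.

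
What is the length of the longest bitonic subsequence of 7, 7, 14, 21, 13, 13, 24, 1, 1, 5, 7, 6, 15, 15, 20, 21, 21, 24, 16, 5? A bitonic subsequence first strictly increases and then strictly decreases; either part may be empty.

Let inc[i] be the LIS ending at i and dec[i] the longest strictly decreasing subsequence starting at i. inc = [1, 1, 2, 3, 2, 2, 4, 1, 1, 2, 3, 3, 4, 4, 5, 6, 6, 7, 5, 2], dec = [3, 3, 5, 5, 4, 4, 4, 1, 1, 1, 3, 2, 2, 2, 3, 3, 3, 3, 2, 1].
max_i inc[i]+dec[i]−1 = 9, with one witness 1, 5, 7, 15, 20, 21, 24, 16, 5.

9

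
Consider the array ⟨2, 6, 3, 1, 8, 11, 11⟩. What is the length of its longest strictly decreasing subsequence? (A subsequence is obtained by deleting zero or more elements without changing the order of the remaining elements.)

Let dp[i] be the longest decreasing subsequence ending at position i. Then dp = [1, 1, 2, 3, 1, 1, 1].
The maximum is 3; one witness is 6, 3, 1 at positions 2,3,4.

3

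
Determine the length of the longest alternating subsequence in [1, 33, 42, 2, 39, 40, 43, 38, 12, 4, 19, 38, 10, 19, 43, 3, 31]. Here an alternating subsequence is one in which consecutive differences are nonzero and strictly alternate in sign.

10

Track the best alternating length ending on an up-step vs a down-step at each position: up/down = 1/1, 2/1, 2/1, 2/3, 4/3, 4/3, 4/1, 4/5, 4/5, 4/5, 6/5, 6/5, 6/7, 8/7, 8/1, 4/9, 10/9.
The maximum over both is 10; one such subsequence is 1, 33, 2, 39, 12, 19, 10, 19, 3, 31.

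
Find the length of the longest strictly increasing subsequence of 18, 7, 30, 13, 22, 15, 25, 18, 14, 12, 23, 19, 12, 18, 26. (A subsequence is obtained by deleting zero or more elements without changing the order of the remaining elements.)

Let dp[i] be the longest increasing subsequence ending at position i. Then dp = [1, 1, 2, 2, 3, 3, 4, 4, 3, 2, 5, 5, 2, 4, 6].
The maximum is 6; one witness is 7, 13, 15, 18, 23, 26 at positions 2,4,6,8,11,15.

6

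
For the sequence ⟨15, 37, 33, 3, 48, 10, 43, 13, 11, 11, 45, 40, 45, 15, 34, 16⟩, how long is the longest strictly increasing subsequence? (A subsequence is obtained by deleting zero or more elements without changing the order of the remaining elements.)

Let dp[i] be the longest increasing subsequence ending at position i. Then dp = [1, 2, 2, 1, 3, 2, 3, 3, 3, 3, 4, 4, 5, 4, 5, 5].
The maximum is 5; one witness is 3, 10, 13, 40, 45 at positions 4,6,8,12,13.

5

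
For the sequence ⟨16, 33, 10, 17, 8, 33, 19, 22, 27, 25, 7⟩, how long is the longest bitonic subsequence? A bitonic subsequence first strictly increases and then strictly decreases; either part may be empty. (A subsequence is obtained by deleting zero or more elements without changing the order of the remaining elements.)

7

Let inc[i] be the LIS ending at i and dec[i] the longest strictly decreasing subsequence starting at i. inc = [1, 2, 1, 2, 1, 3, 3, 4, 5, 5, 1], dec = [4, 4, 3, 3, 2, 4, 2, 2, 3, 2, 1].
max_i inc[i]+dec[i]−1 = 7, with one witness 16, 17, 19, 22, 27, 25, 7.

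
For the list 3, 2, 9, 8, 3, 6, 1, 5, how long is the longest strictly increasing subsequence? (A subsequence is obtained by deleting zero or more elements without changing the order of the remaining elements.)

3

Let dp[i] be the longest increasing subsequence ending at position i. Then dp = [1, 1, 2, 2, 2, 3, 1, 3].
The maximum is 3; one witness is 2, 3, 6 at positions 2,5,6.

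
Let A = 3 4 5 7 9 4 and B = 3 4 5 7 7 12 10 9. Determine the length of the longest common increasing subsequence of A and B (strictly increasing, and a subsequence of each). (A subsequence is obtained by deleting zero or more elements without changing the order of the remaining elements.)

5

A longest common strictly increasing subsequence is 3, 4, 5, 7, 9 (length 5); it appears in order in both A and B, and no longer such subsequence exists.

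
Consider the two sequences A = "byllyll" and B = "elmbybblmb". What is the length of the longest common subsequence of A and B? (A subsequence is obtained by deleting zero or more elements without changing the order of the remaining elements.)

3

Backtracking the LCS table gives one alignment: b (A1,B4) → y (A2,B5) → l (A3,B8).
So the longest common subsequence has length 3.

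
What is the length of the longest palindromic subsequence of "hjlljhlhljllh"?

One longest palindromic subsequence is hlljlhljllh (positions 1,3,4,5,7,8,9,10,11,12,13); it reads the same forward and backward, and the interval DP gives dp[1][13] = 11.

11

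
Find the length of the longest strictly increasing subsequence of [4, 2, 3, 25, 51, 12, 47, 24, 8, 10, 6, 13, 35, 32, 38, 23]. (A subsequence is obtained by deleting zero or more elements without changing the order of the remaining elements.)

7

Scanning left to right, the best length ending at each element is: 4→1, 2→1, 3→2, 25→3, 51→4, 12→3, 47→4, 24→4, 8→3, 10→4, 6→3, 13→5, 35→6, 32→6, 38→7, 23→6.
So the longest increasing subsequence has length 7, e.g. 2, 3, 8, 10, 13, 35, 38.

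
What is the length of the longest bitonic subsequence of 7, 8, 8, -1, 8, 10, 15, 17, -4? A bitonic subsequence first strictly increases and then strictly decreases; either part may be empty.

6

One longest bitonic subsequence is 7, 8, 10, 15, 17, -4 (positions 1,2,6,7,8,9): it rises to 17 then falls. Length 6 is optimal.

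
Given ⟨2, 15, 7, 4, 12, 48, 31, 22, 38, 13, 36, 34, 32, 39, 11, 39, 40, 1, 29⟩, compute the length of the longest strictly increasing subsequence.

7

Scanning left to right, the best length ending at each element is: 2→1, 15→2, 7→2, 4→2, 12→3, 48→4, 31→4, 22→4, 38→5, 13→4, 36→5, 34→5, 32→5, 39→6, 11→3, 39→6, 40→7, 1→1, 29→5.
So the longest increasing subsequence has length 7, e.g. 2, 7, 12, 31, 38, 39, 40.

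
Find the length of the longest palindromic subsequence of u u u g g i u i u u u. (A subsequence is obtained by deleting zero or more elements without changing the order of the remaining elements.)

9

One longest palindromic subsequence is uuuiuiuuu (positions 1,2,3,6,7,8,9,10,11); it reads the same forward and backward, and the interval DP gives dp[1][11] = 9.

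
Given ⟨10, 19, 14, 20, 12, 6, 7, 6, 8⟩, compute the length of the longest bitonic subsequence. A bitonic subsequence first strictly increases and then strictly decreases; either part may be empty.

One longest bitonic subsequence is 10, 19, 14, 12, 7, 6 (positions 1,2,3,5,7,8): it rises to 19 then falls. Length 6 is optimal.

6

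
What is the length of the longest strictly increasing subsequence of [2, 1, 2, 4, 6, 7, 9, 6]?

One longest increasing subsequence is 1, 2, 4, 6, 7, 9 (positions 2,3,4,5,6,7), of length 6; no longer one exists.

6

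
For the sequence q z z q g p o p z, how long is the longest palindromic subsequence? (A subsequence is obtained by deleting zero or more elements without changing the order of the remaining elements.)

5

Using dp[i][j] = 2 + dp[i+1][j−1] if the ends match, else max(dp[i+1][j], dp[i][j−1]):
dp[1][9] = 5. A witness is zpopz at positions 2,6,7,8,9.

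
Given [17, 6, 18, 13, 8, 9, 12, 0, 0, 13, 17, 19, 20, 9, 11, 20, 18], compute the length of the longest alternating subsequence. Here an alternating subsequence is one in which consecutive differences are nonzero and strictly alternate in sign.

Track the best alternating length ending on an up-step vs a down-step at each position: up/down = 1/1, 1/2, 3/1, 3/4, 3/4, 5/4, 5/4, 1/6, 1/6, 7/4, 7/4, 7/1, 7/1, 7/8, 9/8, 9/1, 9/10.
The maximum over both is 10; one such subsequence is 17, 6, 18, 8, 9, 0, 13, 9, 20, 18.

10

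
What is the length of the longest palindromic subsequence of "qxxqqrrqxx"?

One longest palindromic subsequence is xxqrrqxx (positions 2,3,4,6,7,8,9,10); it reads the same forward and backward, and the interval DP gives dp[1][10] = 8.

8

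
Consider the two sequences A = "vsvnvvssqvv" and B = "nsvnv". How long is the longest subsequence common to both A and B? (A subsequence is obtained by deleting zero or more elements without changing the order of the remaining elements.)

4

A longest common subsequence is svnv (length 4); the LCS DP confirms no longer common subsequence exists.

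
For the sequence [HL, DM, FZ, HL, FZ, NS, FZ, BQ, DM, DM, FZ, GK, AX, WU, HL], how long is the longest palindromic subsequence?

7

Using dp[i][j] = 2 + dp[i+1][j−1] if the ends match, else max(dp[i+1][j], dp[i][j−1]):
dp[1][15] = 7. A witness is HL FZ FZ NS FZ FZ HL at positions 1,3,5,6,7,11,15.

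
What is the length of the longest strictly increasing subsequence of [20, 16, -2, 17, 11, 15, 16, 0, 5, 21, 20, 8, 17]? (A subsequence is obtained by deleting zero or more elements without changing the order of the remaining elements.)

Let dp[i] be the longest increasing subsequence ending at position i. Then dp = [1, 1, 1, 2, 2, 3, 4, 2, 3, 5, 5, 4, 5].
The maximum is 5; one witness is -2, 11, 15, 16, 21 at positions 3,5,6,7,10.

5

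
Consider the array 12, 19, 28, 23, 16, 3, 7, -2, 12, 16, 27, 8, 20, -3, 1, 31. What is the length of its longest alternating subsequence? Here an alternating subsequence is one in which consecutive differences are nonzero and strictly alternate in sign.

Track the best alternating length ending on an up-step vs a down-step at each position: up/down = 1/1, 2/1, 2/1, 2/3, 2/3, 1/3, 4/3, 1/5, 6/3, 6/3, 6/3, 6/7, 8/7, 1/9, 10/9, 10/1.
The maximum over both is 10; one such subsequence is 12, 19, 3, 7, -2, 12, 8, 20, -3, 1.

10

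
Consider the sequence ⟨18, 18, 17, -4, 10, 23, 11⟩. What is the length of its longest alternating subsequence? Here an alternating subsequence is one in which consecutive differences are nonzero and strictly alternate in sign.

4

Track the best alternating length ending on an up-step vs a down-step at each position: up/down = 1/1, 1/1, 1/2, 1/2, 3/2, 3/1, 3/4.
The maximum over both is 4; one such subsequence is 18, 17, 23, 11.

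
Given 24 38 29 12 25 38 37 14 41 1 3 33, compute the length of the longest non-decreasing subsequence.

Let dp[i] be the longest non-decreasing subsequence ending at position i. Then dp = [1, 2, 2, 1, 2, 3, 3, 2, 4, 1, 2, 3].
The maximum is 4; one witness is 24, 38, 38, 41 at positions 1,2,6,9.

4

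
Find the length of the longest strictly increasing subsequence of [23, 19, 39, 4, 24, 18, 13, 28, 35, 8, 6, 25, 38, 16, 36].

5

Scanning left to right, the best length ending at each element is: 23→1, 19→1, 39→2, 4→1, 24→2, 18→2, 13→2, 28→3, 35→4, 8→2, 6→2, 25→3, 38→5, 16→3, 36→5.
So the longest increasing subsequence has length 5, e.g. 23, 24, 28, 35, 38.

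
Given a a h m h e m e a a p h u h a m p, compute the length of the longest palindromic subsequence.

9

One longest palindromic subsequence is ahhemehha (positions 2,3,5,6,7,8,12,14,15); it reads the same forward and backward, and the interval DP gives dp[1][17] = 9.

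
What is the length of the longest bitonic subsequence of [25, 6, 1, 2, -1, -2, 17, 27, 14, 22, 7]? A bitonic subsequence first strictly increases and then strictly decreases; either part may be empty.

One longest bitonic subsequence is 1, 2, 17, 27, 22, 7 (positions 3,4,7,8,10,11): it rises to 27 then falls. Length 6 is optimal.

6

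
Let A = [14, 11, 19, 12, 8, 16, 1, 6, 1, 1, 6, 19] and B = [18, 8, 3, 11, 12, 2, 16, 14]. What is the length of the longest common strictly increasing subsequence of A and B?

For each value that appears in both, track the longest common increasing run ending there.
The best achievable length is 3; one witness is 11, 12, 16 (A-positions 2,4,6, B-positions 4,5,7).

3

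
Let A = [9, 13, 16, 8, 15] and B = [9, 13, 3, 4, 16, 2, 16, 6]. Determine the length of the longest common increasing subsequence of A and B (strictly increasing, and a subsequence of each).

3

A longest common strictly increasing subsequence is 9, 13, 16 (length 3); it appears in order in both A and B, and no longer such subsequence exists.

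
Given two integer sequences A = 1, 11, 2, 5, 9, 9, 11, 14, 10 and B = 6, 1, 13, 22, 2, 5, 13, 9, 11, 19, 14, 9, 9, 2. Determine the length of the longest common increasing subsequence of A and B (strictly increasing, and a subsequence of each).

A longest common strictly increasing subsequence is 1, 2, 5, 9, 11, 14 (length 6); it appears in order in both A and B, and no longer such subsequence exists.

6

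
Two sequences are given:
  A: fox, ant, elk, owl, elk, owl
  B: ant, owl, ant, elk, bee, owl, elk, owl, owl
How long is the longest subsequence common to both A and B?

5

Backtracking the LCS table gives one alignment: ant (A2,B3) → elk (A3,B4) → owl (A4,B6) → elk (A5,B7) → owl (A6,B9).
So the longest common subsequence has length 5.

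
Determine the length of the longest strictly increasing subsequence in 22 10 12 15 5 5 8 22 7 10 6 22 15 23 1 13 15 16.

6

Scanning left to right, the best length ending at each element is: 22→1, 10→1, 12→2, 15→3, 5→1, 5→1, 8→2, 22→4, 7→2, 10→3, 6→2, 22→4, 15→4, 23→5, 1→1, 13→4, 15→5, 16→6.
So the longest increasing subsequence has length 6, e.g. 5, 8, 10, 13, 15, 16.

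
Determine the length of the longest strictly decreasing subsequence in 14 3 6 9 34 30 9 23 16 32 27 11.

5

Let dp[i] be the longest decreasing subsequence ending at position i. Then dp = [1, 2, 2, 2, 1, 2, 3, 3, 4, 2, 3, 5].
The maximum is 5; one witness is 34, 30, 23, 16, 11 at positions 5,6,8,9,12.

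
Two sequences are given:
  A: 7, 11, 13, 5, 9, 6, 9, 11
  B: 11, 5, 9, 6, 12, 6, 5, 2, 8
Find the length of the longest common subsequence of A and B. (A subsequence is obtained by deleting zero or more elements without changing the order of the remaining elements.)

4

A longest common subsequence is 11, 5, 9, 6 (length 4); the LCS DP confirms no longer common subsequence exists.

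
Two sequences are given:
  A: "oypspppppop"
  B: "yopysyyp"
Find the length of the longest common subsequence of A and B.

4

A longest common subsequence is oysp (length 4); the LCS DP confirms no longer common subsequence exists.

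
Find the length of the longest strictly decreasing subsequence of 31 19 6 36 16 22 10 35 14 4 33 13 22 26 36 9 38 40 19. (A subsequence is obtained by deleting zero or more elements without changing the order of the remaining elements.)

Let dp[i] be the longest decreasing subsequence ending at position i. Then dp = [1, 2, 3, 1, 3, 2, 4, 2, 4, 5, 3, 5, 4, 4, 1, 6, 1, 1, 5].
The maximum is 6; one witness is 31, 19, 16, 14, 13, 9 at positions 1,2,5,9,12,16.

6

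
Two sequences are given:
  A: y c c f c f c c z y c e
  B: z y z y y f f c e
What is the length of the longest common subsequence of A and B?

A longest common subsequence is yffce (length 5); the LCS DP confirms no longer common subsequence exists.

5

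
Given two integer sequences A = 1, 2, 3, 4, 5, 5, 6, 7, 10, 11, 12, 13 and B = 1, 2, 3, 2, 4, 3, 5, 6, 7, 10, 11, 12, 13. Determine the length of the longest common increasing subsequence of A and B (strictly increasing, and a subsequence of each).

A longest common strictly increasing subsequence is 1, 2, 3, 4, 5, 6, 7, 10, 11, 12, 13 (length 11); it appears in order in both A and B, and no longer such subsequence exists.

11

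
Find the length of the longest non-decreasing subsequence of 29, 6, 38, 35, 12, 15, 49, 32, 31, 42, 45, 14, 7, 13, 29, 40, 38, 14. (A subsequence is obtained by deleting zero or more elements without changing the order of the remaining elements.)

6

Let dp[i] be the longest non-decreasing subsequence ending at position i. Then dp = [1, 1, 2, 2, 2, 3, 4, 4, 4, 5, 6, 3, 2, 3, 4, 5, 5, 4].
The maximum is 6; one witness is 6, 12, 15, 32, 42, 45 at positions 2,5,6,8,10,11.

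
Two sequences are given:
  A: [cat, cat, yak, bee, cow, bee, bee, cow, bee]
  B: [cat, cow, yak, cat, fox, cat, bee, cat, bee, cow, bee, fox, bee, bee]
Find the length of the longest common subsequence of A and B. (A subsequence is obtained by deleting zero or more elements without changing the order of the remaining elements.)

Backtracking the LCS table gives one alignment: cat (A1,B6) → cat (A2,B8) → bee (A4,B9) → cow (A5,B10) → bee (A6,B11) → bee (A7,B13) → bee (A9,B14).
So the longest common subsequence has length 7.

7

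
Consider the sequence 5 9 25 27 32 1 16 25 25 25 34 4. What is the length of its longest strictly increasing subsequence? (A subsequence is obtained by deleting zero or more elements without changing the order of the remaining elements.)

One longest increasing subsequence is 5, 9, 25, 27, 32, 34 (positions 1,2,3,4,5,11), of length 6; no longer one exists.

6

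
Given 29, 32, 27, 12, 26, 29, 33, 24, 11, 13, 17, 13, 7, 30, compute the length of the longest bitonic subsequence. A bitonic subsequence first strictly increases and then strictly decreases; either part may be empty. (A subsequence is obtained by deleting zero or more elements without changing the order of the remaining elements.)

8

One longest bitonic subsequence is 29, 32, 27, 26, 24, 17, 13, 7 (positions 1,2,3,5,8,11,12,13): it rises to 32 then falls. Length 8 is optimal.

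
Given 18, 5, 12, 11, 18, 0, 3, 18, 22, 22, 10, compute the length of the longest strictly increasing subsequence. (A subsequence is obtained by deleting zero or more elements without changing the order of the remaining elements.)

Scanning left to right, the best length ending at each element is: 18→1, 5→1, 12→2, 11→2, 18→3, 0→1, 3→2, 18→3, 22→4, 22→4, 10→3.
So the longest increasing subsequence has length 4, e.g. 5, 12, 18, 22.

4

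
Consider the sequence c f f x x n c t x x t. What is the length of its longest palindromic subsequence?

5

One longest palindromic subsequence is xxtxx (positions 4,5,8,9,10); it reads the same forward and backward, and the interval DP gives dp[1][11] = 5.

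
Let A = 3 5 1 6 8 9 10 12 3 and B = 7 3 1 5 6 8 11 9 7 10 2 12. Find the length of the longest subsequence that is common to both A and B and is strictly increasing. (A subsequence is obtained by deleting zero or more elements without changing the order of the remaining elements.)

A longest common strictly increasing subsequence is 3, 5, 6, 8, 9, 10, 12 (length 7); it appears in order in both A and B, and no longer such subsequence exists.

7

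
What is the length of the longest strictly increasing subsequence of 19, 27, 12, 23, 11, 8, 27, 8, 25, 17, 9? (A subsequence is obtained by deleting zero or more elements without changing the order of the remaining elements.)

Let dp[i] be the longest increasing subsequence ending at position i. Then dp = [1, 2, 1, 2, 1, 1, 3, 1, 3, 2, 2].
The maximum is 3; one witness is 19, 23, 27 at positions 1,4,7.

3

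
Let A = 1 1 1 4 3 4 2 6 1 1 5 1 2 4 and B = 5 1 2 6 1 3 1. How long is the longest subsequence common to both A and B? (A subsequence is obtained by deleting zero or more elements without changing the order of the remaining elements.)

5

A longest common subsequence is 1, 2, 6, 1, 1 (length 5); the LCS DP confirms no longer common subsequence exists.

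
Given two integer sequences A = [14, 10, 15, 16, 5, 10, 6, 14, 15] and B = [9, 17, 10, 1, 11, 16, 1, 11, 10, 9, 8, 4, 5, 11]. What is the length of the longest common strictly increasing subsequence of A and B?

2

A longest common strictly increasing subsequence is 10, 16 (length 2); it appears in order in both A and B, and no longer such subsequence exists.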